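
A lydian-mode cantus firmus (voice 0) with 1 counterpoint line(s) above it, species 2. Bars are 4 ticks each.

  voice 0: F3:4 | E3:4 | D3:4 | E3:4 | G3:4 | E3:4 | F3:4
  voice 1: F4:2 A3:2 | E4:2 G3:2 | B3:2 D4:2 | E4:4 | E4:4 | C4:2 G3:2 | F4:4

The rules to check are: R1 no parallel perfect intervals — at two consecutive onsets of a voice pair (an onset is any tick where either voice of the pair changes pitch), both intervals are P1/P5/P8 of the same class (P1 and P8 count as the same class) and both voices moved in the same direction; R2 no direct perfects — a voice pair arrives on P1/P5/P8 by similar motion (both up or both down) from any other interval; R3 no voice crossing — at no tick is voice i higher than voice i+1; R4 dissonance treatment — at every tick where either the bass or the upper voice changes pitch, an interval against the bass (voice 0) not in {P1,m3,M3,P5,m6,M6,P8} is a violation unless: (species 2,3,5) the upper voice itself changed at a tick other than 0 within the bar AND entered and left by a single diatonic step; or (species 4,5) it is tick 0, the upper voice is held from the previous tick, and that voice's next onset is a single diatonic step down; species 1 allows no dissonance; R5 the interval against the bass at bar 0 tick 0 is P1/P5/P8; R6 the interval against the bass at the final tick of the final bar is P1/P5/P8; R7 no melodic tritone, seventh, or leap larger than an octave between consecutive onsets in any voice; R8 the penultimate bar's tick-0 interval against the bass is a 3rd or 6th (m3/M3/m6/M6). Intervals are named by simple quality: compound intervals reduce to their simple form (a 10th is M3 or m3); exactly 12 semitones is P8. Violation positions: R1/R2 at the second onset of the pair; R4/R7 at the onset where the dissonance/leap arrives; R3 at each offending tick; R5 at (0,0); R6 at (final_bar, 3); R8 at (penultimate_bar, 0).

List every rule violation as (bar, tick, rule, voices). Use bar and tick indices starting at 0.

(3, 0, R1, (0, 1))
(6, 0, R2, (0, 1))
(6, 0, R7, (1,))

bar 0: v0=F3 v1=F4 downbeat P8
bar 1: v0=E3 v1=E4 downbeat P8
bar 2: v0=D3 v1=B3 downbeat M6
bar 3: v0=E3 v1=E4 downbeat P8
bar 4: v0=G3 v1=E4 downbeat M6
bar 5: v0=E3 v1=C4 downbeat m6
bar 6: v0=F3 v1=F4 downbeat P8
  -> R1 @ bar 3 tick 0 v(0, 1): D3/D4 P8 -> E3/E4 P8 similar
  -> R2 @ bar 6 tick 0 v(0, 1): E3/G3 m3 -> F3/F4 P8 similar
  -> R7 @ bar 6 tick 0 v(1,): G3->F4 leap 10st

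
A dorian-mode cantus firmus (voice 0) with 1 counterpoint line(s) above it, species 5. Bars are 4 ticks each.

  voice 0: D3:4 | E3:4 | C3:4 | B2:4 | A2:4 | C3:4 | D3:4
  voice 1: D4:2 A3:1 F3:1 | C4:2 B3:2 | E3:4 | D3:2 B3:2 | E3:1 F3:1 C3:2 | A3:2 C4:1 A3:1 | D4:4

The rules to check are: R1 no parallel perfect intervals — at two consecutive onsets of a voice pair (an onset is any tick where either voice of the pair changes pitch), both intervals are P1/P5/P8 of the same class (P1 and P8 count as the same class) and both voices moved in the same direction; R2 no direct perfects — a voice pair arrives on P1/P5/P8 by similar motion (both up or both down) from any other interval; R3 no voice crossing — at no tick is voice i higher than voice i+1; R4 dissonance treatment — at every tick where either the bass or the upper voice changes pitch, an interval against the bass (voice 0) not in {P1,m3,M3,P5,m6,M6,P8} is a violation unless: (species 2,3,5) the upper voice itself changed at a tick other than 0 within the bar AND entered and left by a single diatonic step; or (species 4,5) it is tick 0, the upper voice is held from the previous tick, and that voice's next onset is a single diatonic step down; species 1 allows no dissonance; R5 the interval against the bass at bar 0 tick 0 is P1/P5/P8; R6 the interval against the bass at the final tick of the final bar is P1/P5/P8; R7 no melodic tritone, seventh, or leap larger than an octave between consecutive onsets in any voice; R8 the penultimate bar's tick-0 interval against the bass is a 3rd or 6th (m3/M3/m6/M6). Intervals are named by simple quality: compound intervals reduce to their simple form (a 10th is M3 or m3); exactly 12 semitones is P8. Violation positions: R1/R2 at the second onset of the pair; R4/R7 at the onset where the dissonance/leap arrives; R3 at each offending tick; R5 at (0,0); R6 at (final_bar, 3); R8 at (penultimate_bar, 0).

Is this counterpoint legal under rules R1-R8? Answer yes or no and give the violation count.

bar 0: v0=D3 v1=D4 (P8)
bar 1: v0=E3 v1=C4 (m6)
bar 2: v0=C3 v1=E3 (M3)
bar 3: v0=B2 v1=D3 (m3)
bar 4: v0=A2 v1=E3 (P5)
bar 5: v0=C3 v1=A3 (M6)
bar 6: v0=D3 v1=D4 (P8)
  R2 @ bar4.0: B2/B3 P8 -> A2/E3 P5 similar
  R2 @ bar6.0: C3/A3 M6 -> D3/D4 P8 similar

No (2 violations)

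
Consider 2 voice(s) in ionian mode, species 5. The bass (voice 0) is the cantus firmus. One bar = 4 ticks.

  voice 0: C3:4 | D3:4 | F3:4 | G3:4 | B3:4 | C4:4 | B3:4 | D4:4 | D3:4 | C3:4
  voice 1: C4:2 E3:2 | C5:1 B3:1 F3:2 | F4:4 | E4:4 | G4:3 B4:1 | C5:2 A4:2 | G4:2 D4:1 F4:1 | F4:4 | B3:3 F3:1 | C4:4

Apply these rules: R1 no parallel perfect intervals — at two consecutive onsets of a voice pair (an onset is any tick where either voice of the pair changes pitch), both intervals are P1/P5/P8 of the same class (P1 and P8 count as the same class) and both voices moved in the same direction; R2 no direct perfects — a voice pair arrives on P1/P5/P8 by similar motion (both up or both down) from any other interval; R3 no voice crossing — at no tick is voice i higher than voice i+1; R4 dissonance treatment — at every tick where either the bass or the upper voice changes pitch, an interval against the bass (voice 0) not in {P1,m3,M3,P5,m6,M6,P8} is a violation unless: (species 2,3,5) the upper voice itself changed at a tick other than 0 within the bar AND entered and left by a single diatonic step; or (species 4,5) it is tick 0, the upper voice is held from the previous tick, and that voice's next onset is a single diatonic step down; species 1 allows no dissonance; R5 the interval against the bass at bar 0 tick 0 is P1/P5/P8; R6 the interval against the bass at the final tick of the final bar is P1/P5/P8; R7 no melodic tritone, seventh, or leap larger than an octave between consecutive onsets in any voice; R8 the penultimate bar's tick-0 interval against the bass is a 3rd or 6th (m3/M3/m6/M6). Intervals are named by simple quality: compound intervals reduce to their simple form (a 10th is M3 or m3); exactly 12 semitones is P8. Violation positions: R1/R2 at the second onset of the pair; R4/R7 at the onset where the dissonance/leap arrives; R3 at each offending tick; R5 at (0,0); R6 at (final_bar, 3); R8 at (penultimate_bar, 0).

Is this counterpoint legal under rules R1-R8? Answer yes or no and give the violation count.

bar 0: v0=C3 v1=C4 (P8)
bar 1: v0=D3 v1=C5 (m7)
bar 2: v0=F3 v1=F4 (P8)
bar 3: v0=G3 v1=E4 (M6)
bar 4: v0=B3 v1=G4 (m6)
bar 5: v0=C4 v1=C5 (P8)
bar 6: v0=B3 v1=G4 (m6)
bar 7: v0=D4 v1=F4 (m3)
bar 8: v0=D3 v1=B3 (M6)
bar 9: v0=C3 v1=C4 (P8)
  R4 @ bar1.0: D3/C5 m7 untreated
  R7 @ bar1.0: E3->C5 leap 20st
  R7 @ bar1.1: C5->B3 leap 13st
  R7 @ bar1.2: B3->F3 leap 6st
  R2 @ bar2.0: D3/F3 m3 -> F3/F4 P8 similar
  R1 @ bar5.0: B3/B4 P8 -> C4/C5 P8 similar
  R4 @ bar6.3: B3/F4 TT untreated
  R7 @ bar8.0: F4->B3 leap 6st
  R7 @ bar8.3: B3->F3 leap 6st

No (9 violations)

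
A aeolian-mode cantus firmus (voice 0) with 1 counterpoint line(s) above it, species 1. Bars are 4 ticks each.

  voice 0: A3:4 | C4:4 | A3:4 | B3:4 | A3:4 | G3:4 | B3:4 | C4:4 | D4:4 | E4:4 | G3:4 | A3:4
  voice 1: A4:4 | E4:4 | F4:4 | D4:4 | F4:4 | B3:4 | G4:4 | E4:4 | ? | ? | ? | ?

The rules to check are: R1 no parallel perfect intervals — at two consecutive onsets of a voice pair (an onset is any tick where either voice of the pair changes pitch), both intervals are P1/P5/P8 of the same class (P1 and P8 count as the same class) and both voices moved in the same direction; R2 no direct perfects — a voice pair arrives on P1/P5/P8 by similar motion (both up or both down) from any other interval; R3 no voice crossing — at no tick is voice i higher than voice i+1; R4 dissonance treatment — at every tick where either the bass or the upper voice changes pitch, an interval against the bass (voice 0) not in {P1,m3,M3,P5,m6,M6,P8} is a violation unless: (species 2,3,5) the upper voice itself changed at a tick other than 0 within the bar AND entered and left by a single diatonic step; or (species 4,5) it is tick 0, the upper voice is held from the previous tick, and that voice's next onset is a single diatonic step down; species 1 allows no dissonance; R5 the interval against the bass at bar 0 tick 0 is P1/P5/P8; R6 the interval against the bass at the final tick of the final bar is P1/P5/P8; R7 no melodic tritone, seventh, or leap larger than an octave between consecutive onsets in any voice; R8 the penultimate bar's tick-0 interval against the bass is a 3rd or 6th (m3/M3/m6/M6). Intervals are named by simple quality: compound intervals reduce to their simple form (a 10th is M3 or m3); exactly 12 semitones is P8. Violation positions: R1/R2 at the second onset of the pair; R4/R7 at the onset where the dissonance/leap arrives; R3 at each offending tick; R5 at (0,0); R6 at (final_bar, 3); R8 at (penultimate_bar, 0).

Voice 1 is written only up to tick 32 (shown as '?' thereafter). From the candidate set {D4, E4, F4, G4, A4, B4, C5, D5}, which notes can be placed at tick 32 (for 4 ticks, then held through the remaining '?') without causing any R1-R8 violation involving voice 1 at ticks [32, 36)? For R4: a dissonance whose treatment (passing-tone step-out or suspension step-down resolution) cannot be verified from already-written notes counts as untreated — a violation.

D4: legal
E4: violates R4
F4: legal
G4: violates R4
A4: violates R2
B4: legal
C5: violates R4
D5: violates R2,R7

{B4, D4, F4}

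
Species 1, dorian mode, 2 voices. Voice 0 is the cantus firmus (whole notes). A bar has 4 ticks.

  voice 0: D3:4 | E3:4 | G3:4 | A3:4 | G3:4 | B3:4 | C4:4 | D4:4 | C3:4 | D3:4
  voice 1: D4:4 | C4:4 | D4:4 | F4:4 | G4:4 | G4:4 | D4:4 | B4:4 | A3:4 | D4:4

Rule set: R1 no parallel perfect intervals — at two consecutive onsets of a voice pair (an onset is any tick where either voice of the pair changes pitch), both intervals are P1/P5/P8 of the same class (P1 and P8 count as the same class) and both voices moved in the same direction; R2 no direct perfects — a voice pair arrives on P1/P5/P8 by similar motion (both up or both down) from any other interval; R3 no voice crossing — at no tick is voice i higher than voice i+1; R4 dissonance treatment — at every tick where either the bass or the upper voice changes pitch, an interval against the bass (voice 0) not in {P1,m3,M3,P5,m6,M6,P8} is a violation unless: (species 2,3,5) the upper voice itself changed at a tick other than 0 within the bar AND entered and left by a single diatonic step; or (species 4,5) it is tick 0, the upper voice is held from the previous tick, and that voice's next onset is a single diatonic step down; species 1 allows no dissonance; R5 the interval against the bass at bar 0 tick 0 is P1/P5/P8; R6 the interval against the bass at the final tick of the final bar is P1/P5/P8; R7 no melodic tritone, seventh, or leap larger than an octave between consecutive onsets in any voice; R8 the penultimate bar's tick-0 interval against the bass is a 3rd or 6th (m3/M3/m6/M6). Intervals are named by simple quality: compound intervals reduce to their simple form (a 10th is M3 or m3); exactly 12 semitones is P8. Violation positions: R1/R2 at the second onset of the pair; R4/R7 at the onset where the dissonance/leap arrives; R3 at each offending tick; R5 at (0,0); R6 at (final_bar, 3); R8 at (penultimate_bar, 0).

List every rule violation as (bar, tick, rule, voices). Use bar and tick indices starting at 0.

(2, 0, R2, (0, 1))
(6, 0, R4, (0, 1))
(8, 0, R7, (0,))
(8, 0, R7, (1,))
(9, 0, R2, (0, 1))

bar 0: v0=D3 v1=D4 downbeat P8
bar 1: v0=E3 v1=C4 downbeat m6
bar 2: v0=G3 v1=D4 downbeat P5
bar 3: v0=A3 v1=F4 downbeat m6
bar 4: v0=G3 v1=G4 downbeat P8
bar 5: v0=B3 v1=G4 downbeat m6
bar 6: v0=C4 v1=D4 downbeat M2
bar 7: v0=D4 v1=B4 downbeat M6
bar 8: v0=C3 v1=A3 downbeat M6
bar 9: v0=D3 v1=D4 downbeat P8
  -> R2 @ bar 2 tick 0 v(0, 1): E3/C4 m6 -> G3/D4 P5 similar
  -> R4 @ bar 6 tick 0 v(0, 1): C4/D4 M2 untreated
  -> R7 @ bar 8 tick 0 v(0,): D4->C3 leap 14st
  -> R7 @ bar 8 tick 0 v(1,): B4->A3 leap 14st
  -> R2 @ bar 9 tick 0 v(0, 1): C3/A3 M6 -> D3/D4 P8 similar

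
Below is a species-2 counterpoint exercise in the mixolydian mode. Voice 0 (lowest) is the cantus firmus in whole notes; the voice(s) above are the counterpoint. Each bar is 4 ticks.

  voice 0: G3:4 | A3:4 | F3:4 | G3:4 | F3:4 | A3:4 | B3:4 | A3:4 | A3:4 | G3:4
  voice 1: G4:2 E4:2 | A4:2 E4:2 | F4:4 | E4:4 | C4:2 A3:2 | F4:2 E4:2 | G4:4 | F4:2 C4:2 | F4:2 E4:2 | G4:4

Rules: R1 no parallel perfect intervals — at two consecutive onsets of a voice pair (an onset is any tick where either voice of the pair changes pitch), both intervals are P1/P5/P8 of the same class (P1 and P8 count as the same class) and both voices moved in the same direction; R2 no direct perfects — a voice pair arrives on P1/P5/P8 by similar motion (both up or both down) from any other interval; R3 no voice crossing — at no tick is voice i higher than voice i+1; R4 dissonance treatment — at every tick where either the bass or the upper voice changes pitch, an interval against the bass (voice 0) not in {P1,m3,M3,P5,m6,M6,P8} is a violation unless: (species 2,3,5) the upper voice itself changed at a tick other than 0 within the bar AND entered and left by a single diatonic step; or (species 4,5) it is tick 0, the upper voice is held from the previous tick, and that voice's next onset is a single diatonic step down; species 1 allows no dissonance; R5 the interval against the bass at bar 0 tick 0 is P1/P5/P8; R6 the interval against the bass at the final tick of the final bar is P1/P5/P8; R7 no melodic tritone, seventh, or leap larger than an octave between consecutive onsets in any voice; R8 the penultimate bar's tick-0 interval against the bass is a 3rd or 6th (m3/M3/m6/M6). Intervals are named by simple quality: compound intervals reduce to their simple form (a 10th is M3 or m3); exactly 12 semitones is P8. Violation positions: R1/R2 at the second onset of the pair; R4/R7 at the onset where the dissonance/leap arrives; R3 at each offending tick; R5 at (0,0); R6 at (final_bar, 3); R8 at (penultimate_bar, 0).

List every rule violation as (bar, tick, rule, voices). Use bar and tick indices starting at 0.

(1, 0, R2, (0, 1))
(4, 0, R2, (0, 1))

bar 0: v0=G3 v1=G4 downbeat P8
bar 1: v0=A3 v1=A4 downbeat P8
bar 2: v0=F3 v1=F4 downbeat P8
bar 3: v0=G3 v1=E4 downbeat M6
bar 4: v0=F3 v1=C4 downbeat P5
bar 5: v0=A3 v1=F4 downbeat m6
bar 6: v0=B3 v1=G4 downbeat m6
bar 7: v0=A3 v1=F4 downbeat m6
bar 8: v0=A3 v1=F4 downbeat m6
bar 9: v0=G3 v1=G4 downbeat P8
  -> R2 @ bar 1 tick 0 v(0, 1): G3/E4 M6 -> A3/A4 P8 similar
  -> R2 @ bar 4 tick 0 v(0, 1): G3/E4 M6 -> F3/C4 P5 similar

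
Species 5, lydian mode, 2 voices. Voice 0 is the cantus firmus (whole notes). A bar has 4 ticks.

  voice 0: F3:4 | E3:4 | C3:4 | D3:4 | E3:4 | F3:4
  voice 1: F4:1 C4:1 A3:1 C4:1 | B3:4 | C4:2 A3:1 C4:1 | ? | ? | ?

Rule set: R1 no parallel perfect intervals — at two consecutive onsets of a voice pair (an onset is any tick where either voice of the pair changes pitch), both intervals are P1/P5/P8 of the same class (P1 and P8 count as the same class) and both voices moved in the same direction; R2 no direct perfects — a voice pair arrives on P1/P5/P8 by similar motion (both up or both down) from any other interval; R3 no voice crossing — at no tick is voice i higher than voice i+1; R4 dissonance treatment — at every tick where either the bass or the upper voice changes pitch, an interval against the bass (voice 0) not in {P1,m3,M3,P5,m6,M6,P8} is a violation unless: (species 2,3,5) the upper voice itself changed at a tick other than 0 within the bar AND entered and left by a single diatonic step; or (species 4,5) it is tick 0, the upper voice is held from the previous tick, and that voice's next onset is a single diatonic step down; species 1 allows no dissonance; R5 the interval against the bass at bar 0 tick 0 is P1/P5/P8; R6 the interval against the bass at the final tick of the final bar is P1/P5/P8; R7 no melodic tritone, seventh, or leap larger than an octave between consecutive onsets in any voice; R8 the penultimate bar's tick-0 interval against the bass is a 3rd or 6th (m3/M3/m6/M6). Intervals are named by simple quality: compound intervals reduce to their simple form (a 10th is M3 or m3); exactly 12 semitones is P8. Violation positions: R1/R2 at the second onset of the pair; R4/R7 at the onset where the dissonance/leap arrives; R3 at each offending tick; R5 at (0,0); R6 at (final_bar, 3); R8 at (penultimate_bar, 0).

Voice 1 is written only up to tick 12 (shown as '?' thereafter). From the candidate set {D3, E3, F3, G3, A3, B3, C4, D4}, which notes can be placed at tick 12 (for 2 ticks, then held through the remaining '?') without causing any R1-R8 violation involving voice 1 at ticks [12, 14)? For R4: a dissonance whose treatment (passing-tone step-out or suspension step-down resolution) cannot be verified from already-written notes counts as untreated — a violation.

D3: violates R7
E3: violates R4
F3: legal
G3: violates R4
A3: legal
B3: legal
C4: violates R4
D4: violates R1

{A3, B3, F3}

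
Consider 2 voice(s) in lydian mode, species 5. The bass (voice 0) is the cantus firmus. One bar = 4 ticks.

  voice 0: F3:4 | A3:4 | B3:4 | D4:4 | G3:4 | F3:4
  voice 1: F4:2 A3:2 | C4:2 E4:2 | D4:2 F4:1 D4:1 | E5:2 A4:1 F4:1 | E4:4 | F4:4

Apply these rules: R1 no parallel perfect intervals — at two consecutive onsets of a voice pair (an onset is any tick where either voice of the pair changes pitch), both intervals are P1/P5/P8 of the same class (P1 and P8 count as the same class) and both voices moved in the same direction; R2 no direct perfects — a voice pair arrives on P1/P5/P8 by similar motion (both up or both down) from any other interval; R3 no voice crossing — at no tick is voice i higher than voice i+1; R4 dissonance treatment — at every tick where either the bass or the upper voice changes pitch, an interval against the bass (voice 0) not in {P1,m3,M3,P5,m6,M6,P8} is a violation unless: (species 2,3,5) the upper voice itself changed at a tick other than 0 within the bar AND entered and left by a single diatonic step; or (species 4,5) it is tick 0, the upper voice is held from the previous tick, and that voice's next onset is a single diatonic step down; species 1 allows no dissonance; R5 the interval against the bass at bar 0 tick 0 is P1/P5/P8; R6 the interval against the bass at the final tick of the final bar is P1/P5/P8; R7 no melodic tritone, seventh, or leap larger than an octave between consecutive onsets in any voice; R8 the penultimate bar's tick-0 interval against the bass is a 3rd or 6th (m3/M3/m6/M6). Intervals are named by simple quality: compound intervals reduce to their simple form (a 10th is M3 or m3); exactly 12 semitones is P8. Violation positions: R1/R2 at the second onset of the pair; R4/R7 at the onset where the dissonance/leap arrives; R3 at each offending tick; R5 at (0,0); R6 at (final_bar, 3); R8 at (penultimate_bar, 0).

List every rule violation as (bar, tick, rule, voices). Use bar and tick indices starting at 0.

(2, 2, R4, (0, 1))
(3, 0, R4, (0, 1))
(3, 0, R7, (1,))

bar 0: v0=F3 v1=F4 downbeat P8
bar 1: v0=A3 v1=C4 downbeat m3
bar 2: v0=B3 v1=D4 downbeat m3
bar 3: v0=D4 v1=E5 downbeat M2
bar 4: v0=G3 v1=E4 downbeat M6
bar 5: v0=F3 v1=F4 downbeat P8
  -> R4 @ bar 2 tick 2 v(0, 1): B3/F4 TT untreated
  -> R4 @ bar 3 tick 0 v(0, 1): D4/E5 M2 untreated
  -> R7 @ bar 3 tick 0 v(1,): D4->E5 leap 14st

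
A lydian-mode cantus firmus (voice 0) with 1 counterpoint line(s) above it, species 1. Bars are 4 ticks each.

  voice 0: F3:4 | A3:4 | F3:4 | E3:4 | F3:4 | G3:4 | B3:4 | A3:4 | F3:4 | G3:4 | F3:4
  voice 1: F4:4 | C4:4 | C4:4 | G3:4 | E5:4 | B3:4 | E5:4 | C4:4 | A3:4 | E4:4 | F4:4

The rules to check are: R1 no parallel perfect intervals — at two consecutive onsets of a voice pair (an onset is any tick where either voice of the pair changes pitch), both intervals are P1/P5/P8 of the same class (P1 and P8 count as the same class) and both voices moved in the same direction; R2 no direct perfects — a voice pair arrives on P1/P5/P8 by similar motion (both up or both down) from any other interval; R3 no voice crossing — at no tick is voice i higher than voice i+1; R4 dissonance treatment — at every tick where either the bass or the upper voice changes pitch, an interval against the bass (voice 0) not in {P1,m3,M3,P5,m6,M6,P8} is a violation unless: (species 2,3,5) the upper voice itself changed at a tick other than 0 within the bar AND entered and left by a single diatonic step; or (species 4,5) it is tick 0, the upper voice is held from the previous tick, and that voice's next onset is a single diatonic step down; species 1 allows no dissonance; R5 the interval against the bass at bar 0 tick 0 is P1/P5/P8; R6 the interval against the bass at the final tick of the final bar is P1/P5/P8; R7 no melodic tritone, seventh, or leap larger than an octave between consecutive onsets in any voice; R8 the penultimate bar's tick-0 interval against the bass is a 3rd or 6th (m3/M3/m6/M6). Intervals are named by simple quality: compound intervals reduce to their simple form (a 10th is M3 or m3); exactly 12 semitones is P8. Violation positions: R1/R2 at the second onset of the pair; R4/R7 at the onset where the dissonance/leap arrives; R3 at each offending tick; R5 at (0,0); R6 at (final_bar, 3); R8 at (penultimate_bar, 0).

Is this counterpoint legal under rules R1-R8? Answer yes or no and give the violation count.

bar 0: v0=F3 v1=F4 (P8)
bar 1: v0=A3 v1=C4 (m3)
bar 2: v0=F3 v1=C4 (P5)
bar 3: v0=E3 v1=G3 (m3)
bar 4: v0=F3 v1=E5 (M7)
bar 5: v0=G3 v1=B3 (M3)
bar 6: v0=B3 v1=E5 (P4)
bar 7: v0=A3 v1=C4 (m3)
bar 8: v0=F3 v1=A3 (M3)
bar 9: v0=G3 v1=E4 (M6)
bar 10: v0=F3 v1=F4 (P8)
  R4 @ bar4.0: F3/E5 M7 untreated
  R7 @ bar4.0: G3->E5 leap 21st
  R7 @ bar5.0: E5->B3 leap 17st
  R4 @ bar6.0: B3/E5 P4 untreated
  R7 @ bar6.0: B3->E5 leap 17st
  R7 @ bar7.0: E5->C4 leap 16st

No (6 violations)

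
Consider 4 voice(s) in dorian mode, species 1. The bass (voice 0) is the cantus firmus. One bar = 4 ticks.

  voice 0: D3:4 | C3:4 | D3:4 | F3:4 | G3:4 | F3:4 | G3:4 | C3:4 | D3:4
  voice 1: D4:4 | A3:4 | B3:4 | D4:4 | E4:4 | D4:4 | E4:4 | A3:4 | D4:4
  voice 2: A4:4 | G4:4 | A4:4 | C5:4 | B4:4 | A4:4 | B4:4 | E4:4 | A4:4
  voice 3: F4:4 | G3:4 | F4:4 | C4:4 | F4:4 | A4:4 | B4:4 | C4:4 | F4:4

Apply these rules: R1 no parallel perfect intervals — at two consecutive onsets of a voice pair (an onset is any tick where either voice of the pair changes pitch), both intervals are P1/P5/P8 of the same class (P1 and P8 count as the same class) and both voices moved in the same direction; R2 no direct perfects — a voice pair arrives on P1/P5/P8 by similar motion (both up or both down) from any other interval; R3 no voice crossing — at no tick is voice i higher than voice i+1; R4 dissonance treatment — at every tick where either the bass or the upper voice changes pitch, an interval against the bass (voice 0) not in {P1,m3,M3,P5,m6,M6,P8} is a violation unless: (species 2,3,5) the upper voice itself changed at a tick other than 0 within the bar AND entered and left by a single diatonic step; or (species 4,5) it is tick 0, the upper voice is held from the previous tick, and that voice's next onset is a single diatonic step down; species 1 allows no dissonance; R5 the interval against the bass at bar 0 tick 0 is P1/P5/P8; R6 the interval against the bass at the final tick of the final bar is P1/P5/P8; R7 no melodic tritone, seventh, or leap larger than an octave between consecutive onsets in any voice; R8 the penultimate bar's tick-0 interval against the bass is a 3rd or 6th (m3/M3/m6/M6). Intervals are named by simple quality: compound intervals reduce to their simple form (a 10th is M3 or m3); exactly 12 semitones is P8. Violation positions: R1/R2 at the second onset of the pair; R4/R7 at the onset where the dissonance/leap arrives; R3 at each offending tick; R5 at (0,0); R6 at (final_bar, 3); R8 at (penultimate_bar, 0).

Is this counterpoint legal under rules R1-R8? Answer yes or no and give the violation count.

bar 0: v0=D3 v1=D4 v2=A4 v3=F4 (m3)
bar 1: v0=C3 v1=A3 v2=G4 v3=G3 (P5)
bar 2: v0=D3 v1=B3 v2=A4 v3=F4 (m3)
bar 3: v0=F3 v1=D4 v2=C5 v3=C4 (P5)
bar 4: v0=G3 v1=E4 v2=B4 v3=F4 (m7)
bar 5: v0=F3 v1=D4 v2=A4 v3=A4 (M3)
bar 6: v0=G3 v1=E4 v2=B4 v3=B4 (M3)
bar 7: v0=C3 v1=A3 v2=E4 v3=C4 (P8)
bar 8: v0=D3 v1=D4 v2=A4 v3=F4 (m3)
  R3 @ bar0.0: A4 above F4
  R5 @ bar0.0: opens on m3
  R3 @ bar0.1: A4 above F4
  R3 @ bar0.2: A4 above F4
  R3 @ bar0.3: A4 above F4
  R1 @ bar1.0: D3/A4 P5 -> C3/G4 P5 similar
  R2 @ bar1.0: D3/F4 m3 -> C3/G3 P5 similar
  R2 @ bar1.0: A4/F4 M3 -> G4/G3 P8 similar
  R3 @ bar1.0: G4 above G3
  R7 @ bar1.0: F4->G3 leap 10st
  R3 @ bar1.1: G4 above G3
  R3 @ bar1.2: G4 above G3
  R3 @ bar1.3: G4 above G3
  R1 @ bar2.0: C3/G4 P5 -> D3/A4 P5 similar
  R3 @ bar2.0: A4 above F4
  R7 @ bar2.0: G3->F4 leap 10st
  R3 @ bar2.1: A4 above F4
  R3 @ bar2.2: A4 above F4
  R3 @ bar2.3: A4 above F4
  R1 @ bar3.0: D3/A4 P5 -> F3/C5 P5 similar
  R3 @ bar3.0: C5 above C4
  R3 @ bar3.1: C5 above C4
  R3 @ bar3.2: C5 above C4
  R3 @ bar3.3: C5 above C4
  R3 @ bar4.0: B4 above F4
  R4 @ bar4.0: G3/F4 m7 untreated
  R3 @ bar4.1: B4 above F4
  R3 @ bar4.2: B4 above F4
  R3 @ bar4.3: B4 above F4
  R1 @ bar5.0: E4/B4 P5 -> D4/A4 P5 similar
  R1 @ bar6.0: D4/A4 P5 -> E4/B4 P5 similar
  R1 @ bar6.0: D4/A4 P5 -> E4/B4 P5 similar
  R1 @ bar6.0: A4/A4 P1 -> B4/B4 P1 similar
  R1 @ bar7.0: E4/B4 P5 -> A3/E4 P5 similar
  R2 @ bar7.0: G3/B4 M3 -> C3/C4 P8 similar
  R3 @ bar7.0: E4 above C4
  R7 @ bar7.0: B4->C4 leap 11st
  R8 @ bar7.0: penult P8 not 3rd/6th
  R3 @ bar7.1: E4 above C4
  R3 @ bar7.2: E4 above C4
  R3 @ bar7.3: E4 above C4
  R1 @ bar8.0: A3/E4 P5 -> D4/A4 P5 similar
  R2 @ bar8.0: C3/A3 M6 -> D3/D4 P8 similar
  R2 @ bar8.0: C3/E4 M3 -> D3/A4 P5 similar
  R3 @ bar8.0: A4 above F4
  R3 @ bar8.1: A4 above F4
  R3 @ bar8.2: A4 above F4
  R3 @ bar8.3: A4 above F4
  R6 @ bar8.3: closes on m3

No (49 violations)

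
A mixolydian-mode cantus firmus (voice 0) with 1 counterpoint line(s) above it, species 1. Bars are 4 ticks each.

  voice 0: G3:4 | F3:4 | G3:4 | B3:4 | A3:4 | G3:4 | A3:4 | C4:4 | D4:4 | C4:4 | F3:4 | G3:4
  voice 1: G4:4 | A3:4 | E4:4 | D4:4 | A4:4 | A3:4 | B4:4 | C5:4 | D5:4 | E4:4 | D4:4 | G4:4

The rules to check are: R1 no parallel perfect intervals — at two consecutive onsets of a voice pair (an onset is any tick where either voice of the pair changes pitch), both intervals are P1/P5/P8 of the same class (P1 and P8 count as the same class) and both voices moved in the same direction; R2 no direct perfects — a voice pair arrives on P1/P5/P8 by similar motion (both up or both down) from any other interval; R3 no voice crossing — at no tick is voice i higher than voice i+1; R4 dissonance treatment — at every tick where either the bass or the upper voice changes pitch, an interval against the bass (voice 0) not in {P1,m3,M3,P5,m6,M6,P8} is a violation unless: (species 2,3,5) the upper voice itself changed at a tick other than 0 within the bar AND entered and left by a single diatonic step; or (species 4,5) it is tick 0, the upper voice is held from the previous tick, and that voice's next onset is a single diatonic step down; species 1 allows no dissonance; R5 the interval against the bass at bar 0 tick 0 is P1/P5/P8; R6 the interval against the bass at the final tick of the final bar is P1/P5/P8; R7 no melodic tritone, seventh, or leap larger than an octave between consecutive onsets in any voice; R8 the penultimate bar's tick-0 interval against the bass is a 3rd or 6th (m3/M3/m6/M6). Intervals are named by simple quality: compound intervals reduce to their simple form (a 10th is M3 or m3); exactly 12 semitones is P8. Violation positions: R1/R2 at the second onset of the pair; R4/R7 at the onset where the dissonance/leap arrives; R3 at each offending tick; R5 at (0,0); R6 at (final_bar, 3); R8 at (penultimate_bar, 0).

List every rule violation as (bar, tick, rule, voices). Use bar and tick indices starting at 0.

(1, 0, R7, (1,))
(5, 0, R4, (0, 1))
(6, 0, R4, (0, 1))
(6, 0, R7, (1,))
(7, 0, R2, (0, 1))
(8, 0, R1, (0, 1))
(9, 0, R7, (1,))
(11, 0, R2, (0, 1))

bar 0: v0=G3 v1=G4 downbeat P8
bar 1: v0=F3 v1=A3 downbeat M3
bar 2: v0=G3 v1=E4 downbeat M6
bar 3: v0=B3 v1=D4 downbeat m3
bar 4: v0=A3 v1=A4 downbeat P8
bar 5: v0=G3 v1=A3 downbeat M2
bar 6: v0=A3 v1=B4 downbeat M2
bar 7: v0=C4 v1=C5 downbeat P8
bar 8: v0=D4 v1=D5 downbeat P8
bar 9: v0=C4 v1=E4 downbeat M3
bar 10: v0=F3 v1=D4 downbeat M6
bar 11: v0=G3 v1=G4 downbeat P8
  -> R7 @ bar 1 tick 0 v(1,): G4->A3 leap 10st
  -> R4 @ bar 5 tick 0 v(0, 1): G3/A3 M2 untreated
  -> R4 @ bar 6 tick 0 v(0, 1): A3/B4 M2 untreated
  -> R7 @ bar 6 tick 0 v(1,): A3->B4 leap 14st
  -> R2 @ bar 7 tick 0 v(0, 1): A3/B4 M2 -> C4/C5 P8 similar
  -> R1 @ bar 8 tick 0 v(0, 1): C4/C5 P8 -> D4/D5 P8 similar
  -> R7 @ bar 9 tick 0 v(1,): D5->E4 leap 10st
  -> R2 @ bar 11 tick 0 v(0, 1): F3/D4 M6 -> G3/G4 P8 similar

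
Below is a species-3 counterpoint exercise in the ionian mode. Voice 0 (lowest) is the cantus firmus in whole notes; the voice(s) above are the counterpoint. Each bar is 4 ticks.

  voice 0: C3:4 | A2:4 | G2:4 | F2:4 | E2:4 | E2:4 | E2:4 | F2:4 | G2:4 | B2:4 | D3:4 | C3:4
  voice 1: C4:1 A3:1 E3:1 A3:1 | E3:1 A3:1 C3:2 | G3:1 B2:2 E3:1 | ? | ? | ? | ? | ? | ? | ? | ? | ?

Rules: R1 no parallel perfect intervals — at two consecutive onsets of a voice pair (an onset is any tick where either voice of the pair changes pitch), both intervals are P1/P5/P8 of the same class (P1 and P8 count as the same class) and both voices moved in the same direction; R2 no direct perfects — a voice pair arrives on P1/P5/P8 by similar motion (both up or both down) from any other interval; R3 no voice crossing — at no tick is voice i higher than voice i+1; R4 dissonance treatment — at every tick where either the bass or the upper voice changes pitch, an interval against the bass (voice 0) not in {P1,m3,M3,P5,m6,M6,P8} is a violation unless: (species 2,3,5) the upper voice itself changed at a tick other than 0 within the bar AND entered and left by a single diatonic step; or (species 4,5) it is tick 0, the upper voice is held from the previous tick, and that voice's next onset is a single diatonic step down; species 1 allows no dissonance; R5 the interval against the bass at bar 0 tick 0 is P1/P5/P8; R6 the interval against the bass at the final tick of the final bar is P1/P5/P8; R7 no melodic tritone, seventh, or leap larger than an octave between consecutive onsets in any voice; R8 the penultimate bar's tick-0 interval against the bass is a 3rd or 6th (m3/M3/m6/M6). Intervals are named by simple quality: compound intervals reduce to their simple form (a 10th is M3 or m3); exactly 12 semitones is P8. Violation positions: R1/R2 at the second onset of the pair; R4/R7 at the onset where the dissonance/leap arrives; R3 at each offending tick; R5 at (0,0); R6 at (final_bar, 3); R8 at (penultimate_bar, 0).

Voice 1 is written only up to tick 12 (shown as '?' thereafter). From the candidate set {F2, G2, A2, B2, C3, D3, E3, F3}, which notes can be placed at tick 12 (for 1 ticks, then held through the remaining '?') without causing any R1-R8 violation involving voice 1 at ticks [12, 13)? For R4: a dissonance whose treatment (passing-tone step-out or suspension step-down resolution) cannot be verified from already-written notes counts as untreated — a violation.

F2: violates R2,R7
G2: violates R4
A2: legal
B2: violates R4
C3: violates R2
D3: legal
E3: violates R4
F3: legal

{A2, D3, F3}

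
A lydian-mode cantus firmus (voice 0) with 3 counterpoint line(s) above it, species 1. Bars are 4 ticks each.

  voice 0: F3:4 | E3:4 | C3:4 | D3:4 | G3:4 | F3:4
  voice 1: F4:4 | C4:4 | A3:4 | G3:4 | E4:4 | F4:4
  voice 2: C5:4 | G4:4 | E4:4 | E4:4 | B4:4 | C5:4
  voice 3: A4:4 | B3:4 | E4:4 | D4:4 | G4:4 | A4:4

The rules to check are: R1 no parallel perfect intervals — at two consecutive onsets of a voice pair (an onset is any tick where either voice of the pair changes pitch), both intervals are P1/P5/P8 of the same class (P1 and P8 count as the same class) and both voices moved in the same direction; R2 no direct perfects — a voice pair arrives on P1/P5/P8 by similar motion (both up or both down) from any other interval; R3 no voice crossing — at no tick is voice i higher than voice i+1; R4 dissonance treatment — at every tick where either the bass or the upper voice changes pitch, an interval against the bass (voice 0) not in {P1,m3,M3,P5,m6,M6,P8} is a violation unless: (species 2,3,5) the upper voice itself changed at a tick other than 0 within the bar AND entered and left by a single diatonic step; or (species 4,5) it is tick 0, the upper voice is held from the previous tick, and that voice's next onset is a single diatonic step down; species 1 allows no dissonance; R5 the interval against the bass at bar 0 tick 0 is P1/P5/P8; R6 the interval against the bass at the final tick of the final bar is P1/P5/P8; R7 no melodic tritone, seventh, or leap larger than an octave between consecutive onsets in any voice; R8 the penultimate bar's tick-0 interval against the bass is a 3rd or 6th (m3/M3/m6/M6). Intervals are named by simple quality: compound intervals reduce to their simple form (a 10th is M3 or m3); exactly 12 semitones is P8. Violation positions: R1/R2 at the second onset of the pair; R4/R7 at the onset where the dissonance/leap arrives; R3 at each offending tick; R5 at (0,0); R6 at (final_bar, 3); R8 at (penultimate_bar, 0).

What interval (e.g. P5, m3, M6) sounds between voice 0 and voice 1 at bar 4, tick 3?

M6

voice 0=G3 voice 1=E4 -> M6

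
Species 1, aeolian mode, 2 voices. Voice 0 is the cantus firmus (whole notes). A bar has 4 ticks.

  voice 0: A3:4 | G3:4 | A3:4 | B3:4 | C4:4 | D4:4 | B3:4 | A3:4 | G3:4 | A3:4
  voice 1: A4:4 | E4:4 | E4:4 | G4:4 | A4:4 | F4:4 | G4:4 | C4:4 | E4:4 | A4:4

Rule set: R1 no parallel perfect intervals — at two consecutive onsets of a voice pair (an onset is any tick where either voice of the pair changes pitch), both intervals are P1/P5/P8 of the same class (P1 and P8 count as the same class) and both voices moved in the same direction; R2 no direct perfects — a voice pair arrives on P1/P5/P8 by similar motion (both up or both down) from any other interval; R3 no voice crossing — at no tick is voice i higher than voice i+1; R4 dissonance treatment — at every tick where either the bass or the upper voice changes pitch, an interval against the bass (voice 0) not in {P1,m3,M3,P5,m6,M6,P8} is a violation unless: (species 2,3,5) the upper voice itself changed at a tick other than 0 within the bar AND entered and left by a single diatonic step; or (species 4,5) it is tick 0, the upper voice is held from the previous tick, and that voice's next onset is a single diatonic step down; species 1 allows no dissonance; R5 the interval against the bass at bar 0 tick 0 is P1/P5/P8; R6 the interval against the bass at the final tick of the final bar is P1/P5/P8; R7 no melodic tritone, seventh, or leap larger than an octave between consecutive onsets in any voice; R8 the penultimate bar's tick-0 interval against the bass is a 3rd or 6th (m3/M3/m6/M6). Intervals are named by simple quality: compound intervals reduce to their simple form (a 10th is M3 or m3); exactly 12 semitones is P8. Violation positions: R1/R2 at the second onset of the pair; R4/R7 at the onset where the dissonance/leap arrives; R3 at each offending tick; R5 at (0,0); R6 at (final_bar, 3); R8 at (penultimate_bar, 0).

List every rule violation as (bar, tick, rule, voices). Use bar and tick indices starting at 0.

(9, 0, R2, (0, 1))

bar 0: v0=A3 v1=A4 downbeat P8
bar 1: v0=G3 v1=E4 downbeat M6
bar 2: v0=A3 v1=E4 downbeat P5
bar 3: v0=B3 v1=G4 downbeat m6
bar 4: v0=C4 v1=A4 downbeat M6
bar 5: v0=D4 v1=F4 downbeat m3
bar 6: v0=B3 v1=G4 downbeat m6
bar 7: v0=A3 v1=C4 downbeat m3
bar 8: v0=G3 v1=E4 downbeat M6
bar 9: v0=A3 v1=A4 downbeat P8
  -> R2 @ bar 9 tick 0 v(0, 1): G3/E4 M6 -> A3/A4 P8 similar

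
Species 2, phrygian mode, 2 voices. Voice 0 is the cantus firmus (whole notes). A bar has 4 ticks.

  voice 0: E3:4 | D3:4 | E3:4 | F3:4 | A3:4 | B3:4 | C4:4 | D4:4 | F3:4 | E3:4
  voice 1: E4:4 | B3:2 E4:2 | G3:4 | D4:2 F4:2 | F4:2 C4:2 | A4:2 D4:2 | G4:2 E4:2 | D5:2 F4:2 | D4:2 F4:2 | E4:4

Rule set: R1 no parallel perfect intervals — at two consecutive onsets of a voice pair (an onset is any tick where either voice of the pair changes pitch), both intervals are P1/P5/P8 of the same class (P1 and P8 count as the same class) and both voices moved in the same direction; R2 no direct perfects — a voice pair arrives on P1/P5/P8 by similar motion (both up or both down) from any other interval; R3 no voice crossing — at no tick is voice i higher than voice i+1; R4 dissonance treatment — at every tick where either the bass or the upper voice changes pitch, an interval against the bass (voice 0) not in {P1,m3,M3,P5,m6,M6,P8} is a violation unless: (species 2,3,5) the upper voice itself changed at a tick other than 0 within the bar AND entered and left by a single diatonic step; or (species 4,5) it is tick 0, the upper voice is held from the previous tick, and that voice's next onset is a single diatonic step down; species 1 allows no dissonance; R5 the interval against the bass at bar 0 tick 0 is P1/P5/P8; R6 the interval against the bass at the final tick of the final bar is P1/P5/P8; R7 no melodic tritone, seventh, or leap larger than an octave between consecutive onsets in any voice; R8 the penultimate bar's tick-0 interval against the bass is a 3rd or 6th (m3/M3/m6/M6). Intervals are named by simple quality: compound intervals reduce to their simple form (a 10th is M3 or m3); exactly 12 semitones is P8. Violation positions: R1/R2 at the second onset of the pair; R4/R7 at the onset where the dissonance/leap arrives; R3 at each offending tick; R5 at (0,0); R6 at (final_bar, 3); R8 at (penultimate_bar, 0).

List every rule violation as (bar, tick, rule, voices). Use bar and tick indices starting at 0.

(1, 2, R4, (0, 1))
(5, 0, R4, (0, 1))
(6, 0, R2, (0, 1))
(7, 0, R2, (0, 1))
(7, 0, R7, (1,))
(9, 0, R1, (0, 1))

bar 0: v0=E3 v1=E4 downbeat P8
bar 1: v0=D3 v1=B3 downbeat M6
bar 2: v0=E3 v1=G3 downbeat m3
bar 3: v0=F3 v1=D4 downbeat M6
bar 4: v0=A3 v1=F4 downbeat m6
bar 5: v0=B3 v1=A4 downbeat m7
bar 6: v0=C4 v1=G4 downbeat P5
bar 7: v0=D4 v1=D5 downbeat P8
bar 8: v0=F3 v1=D4 downbeat M6
bar 9: v0=E3 v1=E4 downbeat P8
  -> R4 @ bar 1 tick 2 v(0, 1): D3/E4 M2 untreated
  -> R4 @ bar 5 tick 0 v(0, 1): B3/A4 m7 untreated
  -> R2 @ bar 6 tick 0 v(0, 1): B3/D4 m3 -> C4/G4 P5 similar
  -> R2 @ bar 7 tick 0 v(0, 1): C4/E4 M3 -> D4/D5 P8 similar
  -> R7 @ bar 7 tick 0 v(1,): E4->D5 leap 10st
  -> R1 @ bar 9 tick 0 v(0, 1): F3/F4 P8 -> E3/E4 P8 similar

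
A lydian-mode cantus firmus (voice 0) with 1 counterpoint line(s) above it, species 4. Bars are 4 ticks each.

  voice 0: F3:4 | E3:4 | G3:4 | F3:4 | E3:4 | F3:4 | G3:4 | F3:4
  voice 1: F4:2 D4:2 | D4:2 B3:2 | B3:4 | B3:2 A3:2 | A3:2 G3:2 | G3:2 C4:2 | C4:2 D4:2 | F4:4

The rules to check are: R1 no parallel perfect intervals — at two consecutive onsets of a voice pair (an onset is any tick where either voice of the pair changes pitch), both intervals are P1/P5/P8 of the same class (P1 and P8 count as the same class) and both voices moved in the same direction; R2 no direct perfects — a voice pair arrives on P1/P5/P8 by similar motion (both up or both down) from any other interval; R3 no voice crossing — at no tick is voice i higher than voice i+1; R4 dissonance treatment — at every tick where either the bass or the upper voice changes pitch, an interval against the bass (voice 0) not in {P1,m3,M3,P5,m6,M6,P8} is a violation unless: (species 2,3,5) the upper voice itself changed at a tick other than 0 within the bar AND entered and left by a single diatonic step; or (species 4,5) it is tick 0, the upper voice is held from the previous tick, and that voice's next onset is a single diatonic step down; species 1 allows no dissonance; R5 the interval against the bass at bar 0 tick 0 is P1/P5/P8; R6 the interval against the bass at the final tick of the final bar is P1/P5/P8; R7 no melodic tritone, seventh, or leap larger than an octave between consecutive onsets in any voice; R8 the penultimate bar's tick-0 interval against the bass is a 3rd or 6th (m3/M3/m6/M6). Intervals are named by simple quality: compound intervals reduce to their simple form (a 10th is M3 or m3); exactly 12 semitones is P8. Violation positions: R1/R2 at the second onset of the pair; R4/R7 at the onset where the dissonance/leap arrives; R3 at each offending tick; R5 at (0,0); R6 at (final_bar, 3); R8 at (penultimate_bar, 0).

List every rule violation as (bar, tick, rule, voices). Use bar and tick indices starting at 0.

bar 0: v0=F3 v1=F4 downbeat P8
bar 1: v0=E3 v1=D4 downbeat m7
bar 2: v0=G3 v1=B3 downbeat M3
bar 3: v0=F3 v1=B3 downbeat TT
bar 4: v0=E3 v1=A3 downbeat P4
bar 5: v0=F3 v1=G3 downbeat M2
bar 6: v0=G3 v1=C4 downbeat P4
bar 7: v0=F3 v1=F4 downbeat P8
  -> R4 @ bar 1 tick 0 v(0, 1): E3/D4 m7 untreated
  -> R4 @ bar 5 tick 0 v(0, 1): F3/G3 M2 untreated
  -> R4 @ bar 6 tick 0 v(0, 1): G3/C4 P4 untreated
  -> R8 @ bar 6 tick 0 v(0, 1): penult P4 not 3rd/6th

(1, 0, R4, (0, 1))
(5, 0, R4, (0, 1))
(6, 0, R4, (0, 1))
(6, 0, R8, (0, 1))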